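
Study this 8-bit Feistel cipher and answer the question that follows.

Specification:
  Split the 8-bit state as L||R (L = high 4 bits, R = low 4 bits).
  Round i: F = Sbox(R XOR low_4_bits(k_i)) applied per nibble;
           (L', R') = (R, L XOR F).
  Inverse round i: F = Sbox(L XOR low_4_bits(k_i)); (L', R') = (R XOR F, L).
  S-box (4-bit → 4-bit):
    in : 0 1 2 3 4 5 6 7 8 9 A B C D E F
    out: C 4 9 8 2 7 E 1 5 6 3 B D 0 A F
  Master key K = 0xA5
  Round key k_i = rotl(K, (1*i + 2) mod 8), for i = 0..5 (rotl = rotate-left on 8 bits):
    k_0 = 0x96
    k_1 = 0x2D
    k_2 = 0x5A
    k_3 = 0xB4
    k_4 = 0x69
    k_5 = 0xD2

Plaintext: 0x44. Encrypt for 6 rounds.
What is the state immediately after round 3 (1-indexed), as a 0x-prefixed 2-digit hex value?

0x84

s_0 = plaintext = 0x44
s_1 = Round(s_0, k_0) = 0x4D
s_2 = Round(s_1, k_1) = 0xD8
s_3 = Round(s_2, k_2) = 0x84
s_4 = Round(s_3, k_3) = 0x44
s_5 = Round(s_4, k_4) = 0x44
s_6 = Round(s_5, k_5) = 0x4A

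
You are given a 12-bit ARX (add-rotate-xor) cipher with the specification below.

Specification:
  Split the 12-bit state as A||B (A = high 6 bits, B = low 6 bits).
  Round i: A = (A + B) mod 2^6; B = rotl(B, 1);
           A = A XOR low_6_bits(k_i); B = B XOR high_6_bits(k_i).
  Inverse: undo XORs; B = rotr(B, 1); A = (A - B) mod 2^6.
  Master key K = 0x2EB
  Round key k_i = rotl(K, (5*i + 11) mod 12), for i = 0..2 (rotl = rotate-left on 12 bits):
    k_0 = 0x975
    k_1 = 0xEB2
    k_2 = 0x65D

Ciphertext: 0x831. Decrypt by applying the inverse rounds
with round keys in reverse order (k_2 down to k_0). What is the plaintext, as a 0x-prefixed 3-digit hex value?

s_0 = ciphertext = 0x831
s_1 = InvRound(s_0, k_2) = 0xA54
s_2 = InvRound(s_1, k_1) = 0x117
s_3 = InvRound(s_2, k_0) = 0x619

0x619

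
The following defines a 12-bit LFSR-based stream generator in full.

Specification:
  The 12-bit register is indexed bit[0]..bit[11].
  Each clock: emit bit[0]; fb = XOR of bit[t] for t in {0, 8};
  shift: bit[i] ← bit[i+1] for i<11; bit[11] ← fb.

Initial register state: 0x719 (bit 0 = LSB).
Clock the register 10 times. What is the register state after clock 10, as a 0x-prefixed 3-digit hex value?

0x3F9

reg_0 = 0x719
clock 1: out=1, reg = 0x38C
clock 2: out=0, reg = 0x9C6
clock 3: out=0, reg = 0xCE3
clock 4: out=1, reg = 0xE71
clock 5: out=1, reg = 0xF38
clock 6: out=0, reg = 0xF9C
clock 7: out=0, reg = 0xFCE
clock 8: out=0, reg = 0xFE7
clock 9: out=1, reg = 0x7F3
clock 10: out=1, reg = 0x3F9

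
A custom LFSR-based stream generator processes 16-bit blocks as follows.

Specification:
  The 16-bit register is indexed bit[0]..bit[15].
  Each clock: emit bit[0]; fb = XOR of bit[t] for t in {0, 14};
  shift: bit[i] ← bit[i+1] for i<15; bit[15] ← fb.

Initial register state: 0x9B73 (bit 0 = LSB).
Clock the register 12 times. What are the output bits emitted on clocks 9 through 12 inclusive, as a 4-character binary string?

reg_0 = 0x9B73
clock 1: out=1, reg = 0xCDB9
clock 2: out=1, reg = 0x66DC
clock 3: out=0, reg = 0xB36E
clock 4: out=0, reg = 0x59B7
clock 5: out=1, reg = 0x2CDB
clock 6: out=1, reg = 0x966D
clock 7: out=1, reg = 0xCB36
clock 8: out=0, reg = 0xE59B
clock 9: out=1, reg = 0x72CD
clock 10: out=1, reg = 0x3966
clock 11: out=0, reg = 0x1CB3
clock 12: out=1, reg = 0x8E59

1101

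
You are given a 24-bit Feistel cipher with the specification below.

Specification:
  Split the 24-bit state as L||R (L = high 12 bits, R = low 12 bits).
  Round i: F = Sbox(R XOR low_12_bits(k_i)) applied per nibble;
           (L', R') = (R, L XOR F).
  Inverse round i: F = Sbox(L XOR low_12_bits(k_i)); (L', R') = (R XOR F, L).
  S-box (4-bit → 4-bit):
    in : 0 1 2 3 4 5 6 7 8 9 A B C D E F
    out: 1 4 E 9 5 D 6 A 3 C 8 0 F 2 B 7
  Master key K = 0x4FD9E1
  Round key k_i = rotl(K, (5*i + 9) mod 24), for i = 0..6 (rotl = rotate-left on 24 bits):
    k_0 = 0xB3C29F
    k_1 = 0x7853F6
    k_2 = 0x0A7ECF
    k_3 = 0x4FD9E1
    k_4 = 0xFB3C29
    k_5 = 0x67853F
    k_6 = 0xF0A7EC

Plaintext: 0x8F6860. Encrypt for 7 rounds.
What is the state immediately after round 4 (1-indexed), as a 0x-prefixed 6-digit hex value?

0x79CA68

s_0 = plaintext = 0x8F6860
s_1 = Round(s_0, k_0) = 0x860081
s_2 = Round(s_1, k_1) = 0x0811CA
s_3 = Round(s_2, k_2) = 0x1CA79C
s_4 = Round(s_3, k_3) = 0x79CA68
s_5 = Round(s_4, k_4) = 0xA681C8
s_6 = Round(s_5, k_5) = 0x1C8F12
s_7 = Round(s_6, k_6) = 0xF122B3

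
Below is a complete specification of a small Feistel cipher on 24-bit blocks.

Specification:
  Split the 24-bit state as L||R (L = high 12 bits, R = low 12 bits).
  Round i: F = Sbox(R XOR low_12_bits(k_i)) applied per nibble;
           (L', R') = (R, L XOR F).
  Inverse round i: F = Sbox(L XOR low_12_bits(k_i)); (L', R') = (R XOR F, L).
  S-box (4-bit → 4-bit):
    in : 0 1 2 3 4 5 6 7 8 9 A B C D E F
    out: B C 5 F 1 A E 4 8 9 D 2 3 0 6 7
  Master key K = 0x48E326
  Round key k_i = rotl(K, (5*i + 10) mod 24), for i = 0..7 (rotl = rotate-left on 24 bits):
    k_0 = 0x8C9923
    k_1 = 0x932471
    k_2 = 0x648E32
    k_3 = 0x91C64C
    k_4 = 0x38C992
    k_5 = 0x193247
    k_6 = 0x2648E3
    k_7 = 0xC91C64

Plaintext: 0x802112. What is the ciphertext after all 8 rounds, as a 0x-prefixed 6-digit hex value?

0x41AF8C

s_0 = plaintext = 0x802112
s_1 = Round(s_0, k_0) = 0x1120FE
s_2 = Round(s_1, k_1) = 0x0FE095
s_3 = Round(s_2, k_2) = 0x09562A
s_4 = Round(s_3, k_3) = 0x62AB7B
s_5 = Round(s_4, k_4) = 0xB7B343
s_6 = Round(s_5, k_5) = 0x3437CA
s_7 = Round(s_6, k_6) = 0x7CA41A
s_8 = Round(s_7, k_7) = 0x41AF8C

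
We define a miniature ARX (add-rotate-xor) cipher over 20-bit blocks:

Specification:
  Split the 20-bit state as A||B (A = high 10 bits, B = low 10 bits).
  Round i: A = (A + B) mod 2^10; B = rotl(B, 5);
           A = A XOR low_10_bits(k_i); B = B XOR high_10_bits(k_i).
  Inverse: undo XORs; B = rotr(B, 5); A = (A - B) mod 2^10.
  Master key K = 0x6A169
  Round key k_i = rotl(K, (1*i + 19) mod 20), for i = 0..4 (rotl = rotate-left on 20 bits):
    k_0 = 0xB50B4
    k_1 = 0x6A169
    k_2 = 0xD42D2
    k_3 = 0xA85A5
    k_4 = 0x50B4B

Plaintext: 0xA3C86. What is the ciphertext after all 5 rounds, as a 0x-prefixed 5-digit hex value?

0x5993A

s_0 = plaintext = 0xA3C86
s_1 = Round(s_0, k_0) = 0xE8610
s_2 = Round(s_1, k_1) = 0x363B8
s_3 = Round(s_2, k_2) = 0x9084D
s_4 = Round(s_3, k_3) = 0xCAB03
s_5 = Round(s_4, k_4) = 0x5993A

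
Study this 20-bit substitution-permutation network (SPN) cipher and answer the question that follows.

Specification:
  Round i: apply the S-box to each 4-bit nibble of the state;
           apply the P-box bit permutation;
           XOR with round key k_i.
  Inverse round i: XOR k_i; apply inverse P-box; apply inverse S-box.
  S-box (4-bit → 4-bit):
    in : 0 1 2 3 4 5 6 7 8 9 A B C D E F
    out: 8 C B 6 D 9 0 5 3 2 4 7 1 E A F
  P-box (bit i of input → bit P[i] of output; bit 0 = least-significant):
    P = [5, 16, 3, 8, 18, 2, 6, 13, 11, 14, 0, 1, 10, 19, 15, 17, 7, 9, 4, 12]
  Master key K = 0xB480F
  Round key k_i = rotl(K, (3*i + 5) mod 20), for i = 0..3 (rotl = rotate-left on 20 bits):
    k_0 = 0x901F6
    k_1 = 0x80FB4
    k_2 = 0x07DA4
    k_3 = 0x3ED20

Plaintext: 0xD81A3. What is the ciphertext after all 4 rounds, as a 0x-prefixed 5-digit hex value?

s_0 = plaintext = 0xD81A3
s_1 = Round(s_0, k_0) = 0x017AD
s_2 = Round(s_1, k_1) = 0xB96FD
s_3 = Round(s_2, k_2) = 0xD5E78
s_4 = Round(s_3, k_3) = 0x4BB52

0x4BB52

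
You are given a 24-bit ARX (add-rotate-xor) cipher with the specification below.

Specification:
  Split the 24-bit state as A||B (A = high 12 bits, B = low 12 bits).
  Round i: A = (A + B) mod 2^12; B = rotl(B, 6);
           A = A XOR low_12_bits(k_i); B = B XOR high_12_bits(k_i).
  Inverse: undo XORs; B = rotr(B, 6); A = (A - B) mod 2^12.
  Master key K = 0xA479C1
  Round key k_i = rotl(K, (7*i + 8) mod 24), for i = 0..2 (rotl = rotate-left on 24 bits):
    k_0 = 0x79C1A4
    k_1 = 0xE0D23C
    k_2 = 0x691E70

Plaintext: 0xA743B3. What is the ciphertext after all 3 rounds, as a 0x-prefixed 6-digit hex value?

0xDF9EBB

s_0 = plaintext = 0xA743B3
s_1 = Round(s_0, k_0) = 0xF83B52
s_2 = Round(s_1, k_1) = 0x8E9AA0
s_3 = Round(s_2, k_2) = 0xDF9EBB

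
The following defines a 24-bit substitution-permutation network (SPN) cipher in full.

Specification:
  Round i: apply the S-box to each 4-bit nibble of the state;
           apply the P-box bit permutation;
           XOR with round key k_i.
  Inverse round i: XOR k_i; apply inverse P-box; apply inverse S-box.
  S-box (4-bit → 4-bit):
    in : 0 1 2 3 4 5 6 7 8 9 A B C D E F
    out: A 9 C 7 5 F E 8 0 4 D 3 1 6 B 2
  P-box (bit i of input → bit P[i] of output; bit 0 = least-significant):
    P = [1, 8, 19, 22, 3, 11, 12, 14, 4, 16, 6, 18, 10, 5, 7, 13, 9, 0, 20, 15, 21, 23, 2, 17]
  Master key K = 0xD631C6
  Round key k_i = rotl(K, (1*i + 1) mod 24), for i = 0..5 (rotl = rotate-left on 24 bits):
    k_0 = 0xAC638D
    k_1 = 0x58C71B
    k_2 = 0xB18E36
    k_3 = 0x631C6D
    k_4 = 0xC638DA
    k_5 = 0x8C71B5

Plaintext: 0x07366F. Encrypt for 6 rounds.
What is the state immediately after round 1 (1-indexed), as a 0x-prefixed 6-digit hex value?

s_0 = plaintext = 0x07366F
s_1 = Round(s_0, k_0) = 0x2BBE6D
s_2 = Round(s_1, k_1) = 0x57982E
s_3 = Round(s_2, k_2) = 0x535FB0
s_4 = Round(s_3, k_3) = 0x9033C0
s_5 = Round(s_4, k_4) = 0x87BD27
s_6 = Round(s_5, k_5) = 0xCDA5D5

0x2BBE6D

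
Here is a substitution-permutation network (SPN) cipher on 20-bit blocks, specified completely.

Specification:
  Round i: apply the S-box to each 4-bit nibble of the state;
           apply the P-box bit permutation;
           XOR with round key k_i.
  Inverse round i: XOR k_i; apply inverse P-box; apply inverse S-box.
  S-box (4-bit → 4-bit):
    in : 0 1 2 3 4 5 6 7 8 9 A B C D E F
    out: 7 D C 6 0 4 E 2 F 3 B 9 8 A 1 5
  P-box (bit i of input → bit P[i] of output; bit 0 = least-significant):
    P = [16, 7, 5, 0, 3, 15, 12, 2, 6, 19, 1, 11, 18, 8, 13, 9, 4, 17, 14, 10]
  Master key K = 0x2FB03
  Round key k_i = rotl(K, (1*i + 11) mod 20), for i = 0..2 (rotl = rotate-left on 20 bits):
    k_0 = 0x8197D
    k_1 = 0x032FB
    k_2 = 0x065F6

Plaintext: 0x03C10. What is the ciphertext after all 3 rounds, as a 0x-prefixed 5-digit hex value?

s_0 = plaintext = 0x03C10
s_1 = Round(s_0, k_0) = 0xB60C1
s_2 = Round(s_1, k_1) = 0x9158C
s_3 = Round(s_2, k_2) = 0x6D7E9

0x6D7E9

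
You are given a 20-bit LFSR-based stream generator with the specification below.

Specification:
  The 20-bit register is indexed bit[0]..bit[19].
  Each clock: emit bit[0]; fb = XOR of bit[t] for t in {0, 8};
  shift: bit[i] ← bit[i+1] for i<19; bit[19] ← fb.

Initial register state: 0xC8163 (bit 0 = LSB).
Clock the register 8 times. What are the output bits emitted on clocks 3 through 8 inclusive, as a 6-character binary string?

reg_0 = 0xC8163
clock 1: out=1, reg = 0x640B1
clock 2: out=1, reg = 0xB2058
clock 3: out=0, reg = 0x5902C
clock 4: out=0, reg = 0x2C816
clock 5: out=0, reg = 0x1640B
clock 6: out=1, reg = 0x8B205
clock 7: out=1, reg = 0xC5902
clock 8: out=0, reg = 0xE2C81

000110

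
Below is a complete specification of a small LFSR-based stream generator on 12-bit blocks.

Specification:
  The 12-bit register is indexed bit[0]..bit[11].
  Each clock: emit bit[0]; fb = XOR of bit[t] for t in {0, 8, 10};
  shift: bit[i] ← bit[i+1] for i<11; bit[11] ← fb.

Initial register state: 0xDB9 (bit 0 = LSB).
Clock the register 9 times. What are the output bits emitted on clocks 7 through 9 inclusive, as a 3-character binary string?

011

reg_0 = 0xDB9
clock 1: out=1, reg = 0xEDC
clock 2: out=0, reg = 0xF6E
clock 3: out=0, reg = 0x7B7
clock 4: out=1, reg = 0xBDB
clock 5: out=1, reg = 0x5ED
clock 6: out=1, reg = 0xAF6
clock 7: out=0, reg = 0x57B
clock 8: out=1, reg = 0xABD
clock 9: out=1, reg = 0xD5E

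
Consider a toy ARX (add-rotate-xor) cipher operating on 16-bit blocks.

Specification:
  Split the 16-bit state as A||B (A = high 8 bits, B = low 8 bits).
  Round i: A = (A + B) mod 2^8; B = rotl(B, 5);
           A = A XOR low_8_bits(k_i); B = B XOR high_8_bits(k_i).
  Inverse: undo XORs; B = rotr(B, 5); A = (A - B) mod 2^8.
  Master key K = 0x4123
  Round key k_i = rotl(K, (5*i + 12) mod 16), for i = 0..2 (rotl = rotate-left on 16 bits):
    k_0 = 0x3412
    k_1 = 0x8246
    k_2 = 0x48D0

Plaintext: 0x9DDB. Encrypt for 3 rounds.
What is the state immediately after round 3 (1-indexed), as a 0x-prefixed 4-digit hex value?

s_0 = plaintext = 0x9DDB
s_1 = Round(s_0, k_0) = 0x6A4F
s_2 = Round(s_1, k_1) = 0xFF6B
s_3 = Round(s_2, k_2) = 0xBA25

0xBA25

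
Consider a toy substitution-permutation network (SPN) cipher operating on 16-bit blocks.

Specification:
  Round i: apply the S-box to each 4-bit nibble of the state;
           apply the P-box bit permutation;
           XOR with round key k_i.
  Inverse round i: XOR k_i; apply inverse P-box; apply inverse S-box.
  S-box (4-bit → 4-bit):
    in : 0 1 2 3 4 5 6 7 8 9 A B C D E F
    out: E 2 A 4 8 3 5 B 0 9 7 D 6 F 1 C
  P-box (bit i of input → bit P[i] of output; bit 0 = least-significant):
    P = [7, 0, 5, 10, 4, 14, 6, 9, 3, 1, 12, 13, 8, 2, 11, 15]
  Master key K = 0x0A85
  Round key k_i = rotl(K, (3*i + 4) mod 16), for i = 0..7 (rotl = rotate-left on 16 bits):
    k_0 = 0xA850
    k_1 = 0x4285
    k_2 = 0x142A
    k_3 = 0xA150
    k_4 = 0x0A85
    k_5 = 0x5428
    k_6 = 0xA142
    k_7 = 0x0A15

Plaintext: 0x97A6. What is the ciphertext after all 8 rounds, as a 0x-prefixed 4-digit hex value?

s_0 = plaintext = 0x97A6
s_1 = Round(s_0, k_0) = 0x49AA
s_2 = Round(s_1, k_1) = 0xA27C
s_3 = Round(s_2, k_2) = 0x7F1D
s_4 = Round(s_3, k_3) = 0x54F5
s_5 = Round(s_4, k_4) = 0x2940
s_6 = Round(s_5, k_5) = 0xF205
s_7 = Round(s_6, k_6) = 0x4B81
s_8 = Round(s_7, k_7) = 0xBA1C

0xBA1C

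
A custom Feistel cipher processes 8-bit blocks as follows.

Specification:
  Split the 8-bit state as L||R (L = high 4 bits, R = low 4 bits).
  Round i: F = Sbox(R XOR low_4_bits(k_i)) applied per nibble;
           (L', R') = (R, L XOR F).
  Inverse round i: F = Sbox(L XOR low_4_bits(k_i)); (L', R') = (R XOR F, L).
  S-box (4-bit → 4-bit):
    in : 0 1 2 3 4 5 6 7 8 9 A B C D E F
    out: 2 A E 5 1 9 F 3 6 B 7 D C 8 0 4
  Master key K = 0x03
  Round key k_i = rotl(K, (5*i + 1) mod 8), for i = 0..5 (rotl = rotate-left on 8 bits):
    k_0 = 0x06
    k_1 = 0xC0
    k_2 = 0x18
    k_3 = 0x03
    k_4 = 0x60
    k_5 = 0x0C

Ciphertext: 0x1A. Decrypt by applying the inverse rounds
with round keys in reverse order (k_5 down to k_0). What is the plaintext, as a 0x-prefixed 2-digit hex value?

0x7C

s_0 = ciphertext = 0x1A
s_1 = InvRound(s_0, k_5) = 0x21
s_2 = InvRound(s_1, k_4) = 0xF2
s_3 = InvRound(s_2, k_3) = 0xEF
s_4 = InvRound(s_3, k_2) = 0x0E
s_5 = InvRound(s_4, k_1) = 0xC0
s_6 = InvRound(s_5, k_0) = 0x7C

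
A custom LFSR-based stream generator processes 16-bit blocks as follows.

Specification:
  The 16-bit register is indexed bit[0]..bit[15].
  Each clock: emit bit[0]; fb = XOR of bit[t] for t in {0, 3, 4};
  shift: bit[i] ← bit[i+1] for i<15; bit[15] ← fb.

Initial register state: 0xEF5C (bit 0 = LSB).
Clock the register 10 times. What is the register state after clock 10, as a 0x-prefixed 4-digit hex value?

0x10BB

reg_0 = 0xEF5C
clock 1: out=0, reg = 0x77AE
clock 2: out=0, reg = 0xBBD7
clock 3: out=1, reg = 0x5DEB
clock 4: out=1, reg = 0x2EF5
clock 5: out=1, reg = 0x177A
clock 6: out=0, reg = 0x0BBD
clock 7: out=1, reg = 0x85DE
clock 8: out=0, reg = 0x42EF
clock 9: out=1, reg = 0x2177
clock 10: out=1, reg = 0x10BB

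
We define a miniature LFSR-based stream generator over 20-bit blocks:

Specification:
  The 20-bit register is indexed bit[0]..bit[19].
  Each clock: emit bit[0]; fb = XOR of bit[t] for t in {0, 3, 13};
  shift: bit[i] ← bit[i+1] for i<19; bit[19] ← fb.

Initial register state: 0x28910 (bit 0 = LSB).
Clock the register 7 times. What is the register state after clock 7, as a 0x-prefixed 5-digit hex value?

reg_0 = 0x28910
clock 1: out=0, reg = 0x14488
clock 2: out=0, reg = 0x8A244
clock 3: out=0, reg = 0xC5122
clock 4: out=0, reg = 0x62891
clock 5: out=1, reg = 0x31448
clock 6: out=0, reg = 0x98A24
clock 7: out=0, reg = 0x4C512

0x4C512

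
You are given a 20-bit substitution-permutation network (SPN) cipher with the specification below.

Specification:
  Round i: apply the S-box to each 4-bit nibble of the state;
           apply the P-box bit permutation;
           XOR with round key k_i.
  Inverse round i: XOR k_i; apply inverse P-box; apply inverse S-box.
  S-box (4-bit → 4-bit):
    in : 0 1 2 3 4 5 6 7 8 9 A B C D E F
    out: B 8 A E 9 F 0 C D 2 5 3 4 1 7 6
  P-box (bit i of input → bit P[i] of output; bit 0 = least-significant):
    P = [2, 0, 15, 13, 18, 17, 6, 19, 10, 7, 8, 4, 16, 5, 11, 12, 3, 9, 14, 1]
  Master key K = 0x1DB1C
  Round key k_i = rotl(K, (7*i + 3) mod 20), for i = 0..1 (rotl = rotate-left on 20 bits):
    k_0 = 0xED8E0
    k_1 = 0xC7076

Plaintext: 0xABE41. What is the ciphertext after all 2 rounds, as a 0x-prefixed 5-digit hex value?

s_0 = plaintext = 0xABE41
s_1 = Round(s_0, k_0) = 0x3BD48
s_2 = Round(s_1, k_1) = 0x19650

0x19650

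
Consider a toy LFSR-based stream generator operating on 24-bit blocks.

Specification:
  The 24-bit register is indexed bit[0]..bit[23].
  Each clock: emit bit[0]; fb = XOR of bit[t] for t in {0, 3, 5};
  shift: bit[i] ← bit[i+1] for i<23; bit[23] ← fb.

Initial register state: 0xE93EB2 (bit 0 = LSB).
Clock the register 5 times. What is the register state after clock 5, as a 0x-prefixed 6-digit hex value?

0x8F49F5

reg_0 = 0xE93EB2
clock 1: out=0, reg = 0xF49F59
clock 2: out=1, reg = 0x7A4FAC
clock 3: out=0, reg = 0x3D27D6
clock 4: out=0, reg = 0x1E93EB
clock 5: out=1, reg = 0x8F49F5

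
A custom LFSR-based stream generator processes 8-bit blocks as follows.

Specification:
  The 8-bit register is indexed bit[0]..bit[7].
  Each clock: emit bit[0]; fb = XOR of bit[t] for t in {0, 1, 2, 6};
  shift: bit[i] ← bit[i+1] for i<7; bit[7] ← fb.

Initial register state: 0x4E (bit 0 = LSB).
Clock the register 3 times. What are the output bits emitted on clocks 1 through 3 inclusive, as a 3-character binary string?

011

reg_0 = 0x4E
clock 1: out=0, reg = 0xA7
clock 2: out=1, reg = 0xD3
clock 3: out=1, reg = 0xE9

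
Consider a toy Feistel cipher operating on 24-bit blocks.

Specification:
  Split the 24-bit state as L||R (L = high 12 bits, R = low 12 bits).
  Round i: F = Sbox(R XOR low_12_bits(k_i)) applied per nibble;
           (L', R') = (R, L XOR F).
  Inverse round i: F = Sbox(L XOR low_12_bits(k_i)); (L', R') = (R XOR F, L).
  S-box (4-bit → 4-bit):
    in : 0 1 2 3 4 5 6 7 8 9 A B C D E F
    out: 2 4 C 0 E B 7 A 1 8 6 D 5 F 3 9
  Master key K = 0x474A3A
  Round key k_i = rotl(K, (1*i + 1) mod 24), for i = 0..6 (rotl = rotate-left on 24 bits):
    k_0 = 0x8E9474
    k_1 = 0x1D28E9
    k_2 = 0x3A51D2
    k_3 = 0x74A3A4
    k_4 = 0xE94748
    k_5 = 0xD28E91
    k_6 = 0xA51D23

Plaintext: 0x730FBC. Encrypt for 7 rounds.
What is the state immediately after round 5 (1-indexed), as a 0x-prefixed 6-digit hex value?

0x8D8F4A

s_0 = plaintext = 0x730FBC
s_1 = Round(s_0, k_0) = 0xFBCA61
s_2 = Round(s_1, k_1) = 0xA613AD
s_3 = Round(s_2, k_2) = 0x3AD6C8
s_4 = Round(s_3, k_3) = 0x6C88D8
s_5 = Round(s_4, k_4) = 0x8D8F4A
s_6 = Round(s_5, k_5) = 0xF4AC25
s_7 = Round(s_6, k_6) = 0xC25B6D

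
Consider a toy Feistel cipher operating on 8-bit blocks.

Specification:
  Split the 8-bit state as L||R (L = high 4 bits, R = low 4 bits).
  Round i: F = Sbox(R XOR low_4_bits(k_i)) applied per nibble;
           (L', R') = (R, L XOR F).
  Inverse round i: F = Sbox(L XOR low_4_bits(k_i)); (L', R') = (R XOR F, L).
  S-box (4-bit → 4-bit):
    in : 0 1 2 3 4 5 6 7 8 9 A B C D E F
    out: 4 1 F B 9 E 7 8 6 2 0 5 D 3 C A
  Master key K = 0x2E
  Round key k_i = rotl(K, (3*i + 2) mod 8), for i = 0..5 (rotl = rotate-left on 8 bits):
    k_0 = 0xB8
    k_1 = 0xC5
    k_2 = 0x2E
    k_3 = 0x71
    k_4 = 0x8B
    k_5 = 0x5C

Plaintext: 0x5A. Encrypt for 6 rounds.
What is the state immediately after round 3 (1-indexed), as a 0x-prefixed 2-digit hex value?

0x06

s_0 = plaintext = 0x5A
s_1 = Round(s_0, k_0) = 0xAA
s_2 = Round(s_1, k_1) = 0xA0
s_3 = Round(s_2, k_2) = 0x06
s_4 = Round(s_3, k_3) = 0x68
s_5 = Round(s_4, k_4) = 0x8D
s_6 = Round(s_5, k_5) = 0xD9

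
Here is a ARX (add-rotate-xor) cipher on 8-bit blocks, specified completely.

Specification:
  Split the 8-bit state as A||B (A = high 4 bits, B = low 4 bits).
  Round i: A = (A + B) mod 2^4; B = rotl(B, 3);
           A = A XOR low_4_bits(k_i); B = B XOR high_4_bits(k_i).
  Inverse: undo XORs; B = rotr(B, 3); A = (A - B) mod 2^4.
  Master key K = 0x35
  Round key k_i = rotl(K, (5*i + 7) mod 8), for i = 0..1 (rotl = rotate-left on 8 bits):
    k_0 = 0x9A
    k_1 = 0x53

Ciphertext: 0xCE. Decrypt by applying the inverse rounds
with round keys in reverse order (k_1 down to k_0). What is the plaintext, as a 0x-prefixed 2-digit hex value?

s_0 = ciphertext = 0xCE
s_1 = InvRound(s_0, k_1) = 0x87
s_2 = InvRound(s_1, k_0) = 0x5D

0x5D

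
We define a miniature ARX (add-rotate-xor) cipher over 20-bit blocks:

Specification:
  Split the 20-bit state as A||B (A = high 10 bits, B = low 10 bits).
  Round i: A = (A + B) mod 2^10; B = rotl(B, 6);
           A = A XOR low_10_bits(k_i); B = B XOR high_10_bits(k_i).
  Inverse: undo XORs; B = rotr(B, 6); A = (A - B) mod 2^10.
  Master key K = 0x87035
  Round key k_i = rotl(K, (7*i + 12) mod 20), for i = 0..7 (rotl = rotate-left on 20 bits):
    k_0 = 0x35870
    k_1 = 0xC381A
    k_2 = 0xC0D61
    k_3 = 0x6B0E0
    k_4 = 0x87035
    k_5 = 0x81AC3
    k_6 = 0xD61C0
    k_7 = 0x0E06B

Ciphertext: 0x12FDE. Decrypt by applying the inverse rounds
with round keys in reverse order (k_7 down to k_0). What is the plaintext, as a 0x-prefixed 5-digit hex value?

s_0 = ciphertext = 0x12FDE
s_1 = InvRound(s_0, k_7) = 0x6C66F
s_2 = InvRound(s_1, k_6) = 0x3F774
s_3 = InvRound(s_2, k_5) = 0xC6725
s_4 = InvRound(s_3, k_4) = 0xE6394
s_5 = InvRound(s_4, k_3) = 0xFC388
s_6 = InvRound(s_5, k_2) = 0x77CB2
s_7 = InvRound(s_6, k_1) = 0x7DFCE
s_8 = InvRound(s_7, k_0) = 0xFED8C

0xFED8C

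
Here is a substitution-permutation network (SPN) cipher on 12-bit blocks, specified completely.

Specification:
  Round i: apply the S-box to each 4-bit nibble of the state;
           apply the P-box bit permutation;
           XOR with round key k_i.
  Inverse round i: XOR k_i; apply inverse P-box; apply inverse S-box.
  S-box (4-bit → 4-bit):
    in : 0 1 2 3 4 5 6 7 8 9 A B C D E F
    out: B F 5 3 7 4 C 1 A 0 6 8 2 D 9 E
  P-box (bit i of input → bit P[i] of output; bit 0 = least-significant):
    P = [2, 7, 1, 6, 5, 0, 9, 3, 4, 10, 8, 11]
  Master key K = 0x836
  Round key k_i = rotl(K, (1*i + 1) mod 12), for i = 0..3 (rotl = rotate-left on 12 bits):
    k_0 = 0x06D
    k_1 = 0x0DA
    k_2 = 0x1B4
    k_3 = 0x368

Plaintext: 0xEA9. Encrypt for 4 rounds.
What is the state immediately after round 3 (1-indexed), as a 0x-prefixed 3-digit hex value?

0x016

s_0 = plaintext = 0xEA9
s_1 = Round(s_0, k_0) = 0xA7C
s_2 = Round(s_1, k_1) = 0x57A
s_3 = Round(s_2, k_2) = 0x016
s_4 = Round(s_3, k_3) = 0xD13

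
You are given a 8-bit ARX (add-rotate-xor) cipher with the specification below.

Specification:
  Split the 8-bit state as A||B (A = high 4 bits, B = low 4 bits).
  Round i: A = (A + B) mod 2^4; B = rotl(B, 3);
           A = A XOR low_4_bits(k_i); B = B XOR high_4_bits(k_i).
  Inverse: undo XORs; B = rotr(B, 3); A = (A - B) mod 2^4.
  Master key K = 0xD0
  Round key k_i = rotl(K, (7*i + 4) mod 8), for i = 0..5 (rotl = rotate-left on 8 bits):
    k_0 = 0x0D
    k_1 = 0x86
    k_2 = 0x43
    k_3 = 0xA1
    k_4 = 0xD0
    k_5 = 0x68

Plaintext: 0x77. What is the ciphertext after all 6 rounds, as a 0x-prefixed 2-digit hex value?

0x5F

s_0 = plaintext = 0x77
s_1 = Round(s_0, k_0) = 0x3B
s_2 = Round(s_1, k_1) = 0x85
s_3 = Round(s_2, k_2) = 0xEE
s_4 = Round(s_3, k_3) = 0xDD
s_5 = Round(s_4, k_4) = 0xA3
s_6 = Round(s_5, k_5) = 0x5F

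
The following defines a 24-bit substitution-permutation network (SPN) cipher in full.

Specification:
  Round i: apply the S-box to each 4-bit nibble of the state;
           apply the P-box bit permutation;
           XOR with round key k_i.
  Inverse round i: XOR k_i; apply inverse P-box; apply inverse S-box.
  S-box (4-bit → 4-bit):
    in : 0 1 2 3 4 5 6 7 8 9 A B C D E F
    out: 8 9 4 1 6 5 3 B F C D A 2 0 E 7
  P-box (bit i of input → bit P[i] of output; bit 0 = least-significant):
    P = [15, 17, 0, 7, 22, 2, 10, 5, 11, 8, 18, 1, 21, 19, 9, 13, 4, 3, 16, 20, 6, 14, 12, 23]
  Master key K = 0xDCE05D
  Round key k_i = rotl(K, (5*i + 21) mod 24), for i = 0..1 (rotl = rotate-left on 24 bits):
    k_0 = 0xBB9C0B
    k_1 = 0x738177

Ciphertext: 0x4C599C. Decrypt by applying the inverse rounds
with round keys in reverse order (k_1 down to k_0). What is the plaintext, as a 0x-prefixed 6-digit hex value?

s_0 = ciphertext = 0x4C599C
s_1 = InvRound(s_0, k_1) = 0xFE6A08
s_2 = InvRound(s_1, k_0) = 0x429955

0x429955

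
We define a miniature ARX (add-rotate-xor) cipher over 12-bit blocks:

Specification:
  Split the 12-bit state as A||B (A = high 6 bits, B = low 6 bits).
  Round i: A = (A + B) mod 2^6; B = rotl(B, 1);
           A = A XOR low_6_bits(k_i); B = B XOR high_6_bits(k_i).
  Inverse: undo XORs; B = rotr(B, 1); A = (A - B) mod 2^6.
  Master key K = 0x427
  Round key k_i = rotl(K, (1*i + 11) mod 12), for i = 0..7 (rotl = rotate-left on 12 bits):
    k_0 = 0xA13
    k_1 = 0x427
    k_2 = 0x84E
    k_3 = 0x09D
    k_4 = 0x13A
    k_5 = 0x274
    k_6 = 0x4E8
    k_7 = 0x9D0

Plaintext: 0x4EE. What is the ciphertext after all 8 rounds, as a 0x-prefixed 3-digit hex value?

s_0 = plaintext = 0x4EE
s_1 = Round(s_0, k_0) = 0x4B5
s_2 = Round(s_1, k_1) = 0x83B
s_3 = Round(s_2, k_2) = 0x556
s_4 = Round(s_3, k_3) = 0xDAE
s_5 = Round(s_4, k_4) = 0x799
s_6 = Round(s_5, k_5) = 0x0FB
s_7 = Round(s_6, k_6) = 0x5A4
s_8 = Round(s_7, k_7) = 0xAAE

0xAAE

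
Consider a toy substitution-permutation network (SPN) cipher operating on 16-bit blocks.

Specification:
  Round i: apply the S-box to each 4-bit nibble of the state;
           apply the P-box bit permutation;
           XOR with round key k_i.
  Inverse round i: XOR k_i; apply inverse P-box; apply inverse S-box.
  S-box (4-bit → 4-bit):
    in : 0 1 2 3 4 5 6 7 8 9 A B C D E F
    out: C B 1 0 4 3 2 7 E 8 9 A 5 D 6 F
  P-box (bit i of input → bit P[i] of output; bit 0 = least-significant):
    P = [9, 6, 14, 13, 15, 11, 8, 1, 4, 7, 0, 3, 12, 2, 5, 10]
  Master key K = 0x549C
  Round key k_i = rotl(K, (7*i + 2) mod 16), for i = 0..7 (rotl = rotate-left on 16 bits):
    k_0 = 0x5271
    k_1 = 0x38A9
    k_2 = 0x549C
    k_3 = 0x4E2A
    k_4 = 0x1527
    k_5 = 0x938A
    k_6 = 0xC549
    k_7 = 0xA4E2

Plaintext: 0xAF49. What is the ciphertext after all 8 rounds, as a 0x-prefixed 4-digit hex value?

0xF25E

s_0 = plaintext = 0xAF49
s_1 = Round(s_0, k_0) = 0x67E8
s_2 = Round(s_1, k_1) = 0x517C
s_3 = Round(s_2, k_2) = 0x8F00
s_4 = Round(s_3, k_3) = 0x2B95
s_5 = Round(s_4, k_4) = 0x07ED
s_6 = Round(s_5, k_5) = 0xFC3B
s_7 = Round(s_6, k_6) = 0xF13C
s_8 = Round(s_7, k_7) = 0xF25E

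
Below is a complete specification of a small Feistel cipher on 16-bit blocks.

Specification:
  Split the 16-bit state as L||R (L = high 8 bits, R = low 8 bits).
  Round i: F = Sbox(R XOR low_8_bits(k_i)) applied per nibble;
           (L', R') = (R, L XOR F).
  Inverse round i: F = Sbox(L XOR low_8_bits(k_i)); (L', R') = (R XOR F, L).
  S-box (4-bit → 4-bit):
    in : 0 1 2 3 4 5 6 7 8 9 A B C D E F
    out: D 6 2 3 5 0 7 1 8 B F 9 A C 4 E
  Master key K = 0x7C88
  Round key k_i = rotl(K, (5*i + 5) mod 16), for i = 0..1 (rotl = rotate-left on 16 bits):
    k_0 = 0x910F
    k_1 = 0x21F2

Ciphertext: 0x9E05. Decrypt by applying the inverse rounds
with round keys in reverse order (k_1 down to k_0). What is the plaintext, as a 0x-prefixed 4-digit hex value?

s_0 = ciphertext = 0x9E05
s_1 = InvRound(s_0, k_1) = 0x7F9E
s_2 = InvRound(s_1, k_0) = 0x837F

0x837F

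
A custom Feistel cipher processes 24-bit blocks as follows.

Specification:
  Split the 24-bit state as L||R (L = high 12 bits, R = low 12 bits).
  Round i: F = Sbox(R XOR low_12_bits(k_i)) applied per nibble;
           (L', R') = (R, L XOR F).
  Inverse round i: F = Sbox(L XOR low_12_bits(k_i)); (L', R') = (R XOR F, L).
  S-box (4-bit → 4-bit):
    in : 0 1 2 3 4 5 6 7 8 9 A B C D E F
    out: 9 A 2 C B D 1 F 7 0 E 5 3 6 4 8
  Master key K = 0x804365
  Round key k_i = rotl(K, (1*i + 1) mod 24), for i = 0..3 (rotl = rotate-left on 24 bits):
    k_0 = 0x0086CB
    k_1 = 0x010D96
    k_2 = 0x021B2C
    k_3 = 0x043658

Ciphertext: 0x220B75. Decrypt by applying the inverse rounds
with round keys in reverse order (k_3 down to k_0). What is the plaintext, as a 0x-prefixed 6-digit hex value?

s_0 = ciphertext = 0x220B75
s_1 = InvRound(s_0, k_3) = 0x082220
s_2 = InvRound(s_1, k_2) = 0x7C4082
s_3 = InvRound(s_2, k_1) = 0xE507C4
s_4 = InvRound(s_3, k_0) = 0x0C1E50

0x0C1E50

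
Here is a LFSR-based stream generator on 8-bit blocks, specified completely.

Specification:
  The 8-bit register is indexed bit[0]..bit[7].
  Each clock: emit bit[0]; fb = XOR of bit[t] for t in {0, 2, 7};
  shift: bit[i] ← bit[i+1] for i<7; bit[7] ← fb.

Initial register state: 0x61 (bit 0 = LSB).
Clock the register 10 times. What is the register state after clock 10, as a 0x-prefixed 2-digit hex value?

reg_0 = 0x61
clock 1: out=1, reg = 0xB0
clock 2: out=0, reg = 0xD8
clock 3: out=0, reg = 0xEC
clock 4: out=0, reg = 0x76
clock 5: out=0, reg = 0xBB
clock 6: out=1, reg = 0x5D
clock 7: out=1, reg = 0x2E
clock 8: out=0, reg = 0x97
clock 9: out=1, reg = 0xCB
clock 10: out=1, reg = 0x65

0x65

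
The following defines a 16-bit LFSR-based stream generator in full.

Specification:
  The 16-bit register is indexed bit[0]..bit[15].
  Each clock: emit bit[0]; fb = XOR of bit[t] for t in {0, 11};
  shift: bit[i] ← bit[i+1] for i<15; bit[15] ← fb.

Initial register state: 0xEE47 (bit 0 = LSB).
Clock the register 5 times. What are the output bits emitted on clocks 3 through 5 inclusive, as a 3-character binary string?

100

reg_0 = 0xEE47
clock 1: out=1, reg = 0x7723
clock 2: out=1, reg = 0xBB91
clock 3: out=1, reg = 0x5DC8
clock 4: out=0, reg = 0xAEE4
clock 5: out=0, reg = 0xD772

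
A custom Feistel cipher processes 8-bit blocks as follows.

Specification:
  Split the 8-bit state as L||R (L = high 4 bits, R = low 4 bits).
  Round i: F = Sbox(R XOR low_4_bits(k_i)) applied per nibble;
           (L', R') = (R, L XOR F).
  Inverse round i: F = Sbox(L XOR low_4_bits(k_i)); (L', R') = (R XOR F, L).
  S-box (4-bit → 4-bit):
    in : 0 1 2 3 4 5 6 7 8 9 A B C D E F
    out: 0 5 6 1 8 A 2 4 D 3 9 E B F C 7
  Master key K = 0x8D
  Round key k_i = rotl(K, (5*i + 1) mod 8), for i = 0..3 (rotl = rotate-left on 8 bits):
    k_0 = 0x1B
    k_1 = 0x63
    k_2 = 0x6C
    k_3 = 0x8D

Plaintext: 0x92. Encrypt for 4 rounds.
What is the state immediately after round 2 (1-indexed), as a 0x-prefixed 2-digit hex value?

s_0 = plaintext = 0x92
s_1 = Round(s_0, k_0) = 0x2A
s_2 = Round(s_1, k_1) = 0xA1
s_3 = Round(s_2, k_2) = 0x15
s_4 = Round(s_3, k_3) = 0x5C

0xA1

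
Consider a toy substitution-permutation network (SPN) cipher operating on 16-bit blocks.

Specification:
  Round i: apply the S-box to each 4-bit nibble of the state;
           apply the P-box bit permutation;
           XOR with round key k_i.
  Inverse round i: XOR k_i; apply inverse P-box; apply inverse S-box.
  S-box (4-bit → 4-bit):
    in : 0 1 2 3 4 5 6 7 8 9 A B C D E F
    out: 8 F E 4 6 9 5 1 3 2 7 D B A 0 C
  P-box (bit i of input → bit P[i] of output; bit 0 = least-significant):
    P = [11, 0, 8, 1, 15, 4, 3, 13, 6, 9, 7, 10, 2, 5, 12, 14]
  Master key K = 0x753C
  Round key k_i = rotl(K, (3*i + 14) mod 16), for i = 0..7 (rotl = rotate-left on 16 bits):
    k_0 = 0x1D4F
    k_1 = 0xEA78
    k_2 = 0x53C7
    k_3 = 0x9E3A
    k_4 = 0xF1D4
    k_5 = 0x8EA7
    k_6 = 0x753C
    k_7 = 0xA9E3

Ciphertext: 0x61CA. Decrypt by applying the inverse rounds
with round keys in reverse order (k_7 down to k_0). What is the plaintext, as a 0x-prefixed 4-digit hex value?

0x366B

s_0 = ciphertext = 0x61CA
s_1 = InvRound(s_0, k_7) = 0xDE68
s_2 = InvRound(s_1, k_6) = 0x78C6
s_3 = InvRound(s_2, k_5) = 0x2C59
s_4 = InvRound(s_3, k_4) = 0xBF6A
s_5 = InvRound(s_4, k_3) = 0xE7D3
s_6 = InvRound(s_5, k_2) = 0x60CE
s_7 = InvRound(s_6, k_1) = 0x8485
s_8 = InvRound(s_7, k_0) = 0x366B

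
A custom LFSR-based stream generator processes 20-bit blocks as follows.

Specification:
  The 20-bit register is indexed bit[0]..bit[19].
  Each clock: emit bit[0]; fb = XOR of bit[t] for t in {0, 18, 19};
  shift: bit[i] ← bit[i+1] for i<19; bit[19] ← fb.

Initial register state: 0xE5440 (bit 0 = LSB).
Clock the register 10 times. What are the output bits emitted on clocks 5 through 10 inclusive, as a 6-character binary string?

reg_0 = 0xE5440
clock 1: out=0, reg = 0x72A20
clock 2: out=0, reg = 0xB9510
clock 3: out=0, reg = 0xDCA88
clock 4: out=0, reg = 0x6E544
clock 5: out=0, reg = 0xB72A2
clock 6: out=0, reg = 0xDB951
clock 7: out=1, reg = 0xEDCA8
clock 8: out=0, reg = 0x76E54
clock 9: out=0, reg = 0xBB72A
clock 10: out=0, reg = 0xDDB95

001000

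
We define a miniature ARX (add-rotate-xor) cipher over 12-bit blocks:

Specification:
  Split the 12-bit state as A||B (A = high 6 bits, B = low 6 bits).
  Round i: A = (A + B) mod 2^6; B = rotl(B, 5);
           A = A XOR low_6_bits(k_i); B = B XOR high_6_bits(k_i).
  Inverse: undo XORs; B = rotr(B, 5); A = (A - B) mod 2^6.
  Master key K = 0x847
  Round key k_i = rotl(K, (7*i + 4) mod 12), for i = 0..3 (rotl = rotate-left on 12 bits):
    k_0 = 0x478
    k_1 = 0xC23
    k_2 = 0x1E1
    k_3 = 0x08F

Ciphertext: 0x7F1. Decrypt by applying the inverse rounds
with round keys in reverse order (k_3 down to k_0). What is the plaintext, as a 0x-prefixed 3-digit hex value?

0x525

s_0 = ciphertext = 0x7F1
s_1 = InvRound(s_0, k_3) = 0xA67
s_2 = InvRound(s_1, k_2) = 0x1C1
s_3 = InvRound(s_2, k_1) = 0x063
s_4 = InvRound(s_3, k_0) = 0x525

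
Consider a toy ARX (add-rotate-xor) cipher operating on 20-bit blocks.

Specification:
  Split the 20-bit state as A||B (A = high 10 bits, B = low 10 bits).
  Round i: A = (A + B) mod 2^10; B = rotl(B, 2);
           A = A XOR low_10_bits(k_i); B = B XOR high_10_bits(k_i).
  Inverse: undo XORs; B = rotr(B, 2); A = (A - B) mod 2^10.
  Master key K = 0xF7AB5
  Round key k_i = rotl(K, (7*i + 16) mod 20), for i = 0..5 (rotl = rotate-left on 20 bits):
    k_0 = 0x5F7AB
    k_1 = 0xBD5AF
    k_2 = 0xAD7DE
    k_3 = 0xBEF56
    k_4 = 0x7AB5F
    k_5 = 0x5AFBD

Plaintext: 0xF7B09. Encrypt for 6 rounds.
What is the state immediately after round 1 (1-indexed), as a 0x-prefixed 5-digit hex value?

0x5315A

s_0 = plaintext = 0xF7B09
s_1 = Round(s_0, k_0) = 0x5315A
s_2 = Round(s_1, k_1) = 0xC279C
s_3 = Round(s_2, k_2) = 0x5ECC6
s_4 = Round(s_3, k_3) = 0x45DE3
s_5 = Round(s_4, k_4) = 0x69667
s_6 = Round(s_5, k_5) = 0xEC4F5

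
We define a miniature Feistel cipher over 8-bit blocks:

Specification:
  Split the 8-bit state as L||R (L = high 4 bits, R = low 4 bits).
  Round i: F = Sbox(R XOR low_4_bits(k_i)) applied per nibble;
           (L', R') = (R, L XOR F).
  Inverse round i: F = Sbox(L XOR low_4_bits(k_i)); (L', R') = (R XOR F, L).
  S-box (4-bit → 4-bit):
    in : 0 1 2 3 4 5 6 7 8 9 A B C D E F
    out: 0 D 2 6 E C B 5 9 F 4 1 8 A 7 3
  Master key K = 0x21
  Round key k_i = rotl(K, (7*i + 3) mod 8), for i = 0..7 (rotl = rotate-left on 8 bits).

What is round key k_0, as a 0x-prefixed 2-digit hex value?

0x09

K = 0x21
k_0 = rotl(K, (7*0+3) mod 8) = rotl(K, 3) = 0x09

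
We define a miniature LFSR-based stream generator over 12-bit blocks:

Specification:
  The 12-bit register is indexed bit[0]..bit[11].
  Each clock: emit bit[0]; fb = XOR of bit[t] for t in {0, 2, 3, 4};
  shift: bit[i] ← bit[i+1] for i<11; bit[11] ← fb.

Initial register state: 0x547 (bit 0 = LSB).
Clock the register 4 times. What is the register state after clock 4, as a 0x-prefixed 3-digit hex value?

reg_0 = 0x547
clock 1: out=1, reg = 0x2A3
clock 2: out=1, reg = 0x951
clock 3: out=1, reg = 0x4A8
clock 4: out=0, reg = 0xA54

0xA54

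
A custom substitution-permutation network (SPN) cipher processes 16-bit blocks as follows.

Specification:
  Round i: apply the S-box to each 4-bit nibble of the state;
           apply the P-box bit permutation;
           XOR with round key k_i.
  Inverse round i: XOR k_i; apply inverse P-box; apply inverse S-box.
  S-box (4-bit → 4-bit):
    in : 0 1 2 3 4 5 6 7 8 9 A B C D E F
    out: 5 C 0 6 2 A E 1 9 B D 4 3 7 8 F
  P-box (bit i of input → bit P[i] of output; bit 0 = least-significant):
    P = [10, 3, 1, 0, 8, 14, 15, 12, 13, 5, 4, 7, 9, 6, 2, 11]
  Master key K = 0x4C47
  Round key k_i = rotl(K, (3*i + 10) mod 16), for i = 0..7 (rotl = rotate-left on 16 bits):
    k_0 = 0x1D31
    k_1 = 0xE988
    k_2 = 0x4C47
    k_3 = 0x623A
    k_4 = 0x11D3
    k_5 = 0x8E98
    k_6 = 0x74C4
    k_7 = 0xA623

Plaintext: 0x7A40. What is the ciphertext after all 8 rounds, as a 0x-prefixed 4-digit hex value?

0x04C4

s_0 = plaintext = 0x7A40
s_1 = Round(s_0, k_0) = 0x7BA3
s_2 = Round(s_1, k_1) = 0x7A92
s_3 = Round(s_2, k_2) = 0x3FD7
s_4 = Round(s_3, k_3) = 0x87CE
s_5 = Round(s_4, k_4) = 0x7AD2
s_6 = Round(s_5, k_5) = 0x6D08
s_7 = Round(s_6, k_6) = 0xD9B1
s_8 = Round(s_7, k_7) = 0x04C4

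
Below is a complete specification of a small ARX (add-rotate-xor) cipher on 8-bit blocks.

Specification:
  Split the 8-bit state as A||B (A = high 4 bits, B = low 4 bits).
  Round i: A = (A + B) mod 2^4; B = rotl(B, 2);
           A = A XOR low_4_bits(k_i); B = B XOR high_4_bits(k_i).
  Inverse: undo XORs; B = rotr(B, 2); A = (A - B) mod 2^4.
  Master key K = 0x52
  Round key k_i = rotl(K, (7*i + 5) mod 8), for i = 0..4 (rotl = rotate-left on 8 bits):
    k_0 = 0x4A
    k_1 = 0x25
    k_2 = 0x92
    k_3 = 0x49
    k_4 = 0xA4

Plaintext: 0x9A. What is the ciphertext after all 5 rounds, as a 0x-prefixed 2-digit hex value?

0x84

s_0 = plaintext = 0x9A
s_1 = Round(s_0, k_0) = 0x9E
s_2 = Round(s_1, k_1) = 0x29
s_3 = Round(s_2, k_2) = 0x9F
s_4 = Round(s_3, k_3) = 0x1B
s_5 = Round(s_4, k_4) = 0x84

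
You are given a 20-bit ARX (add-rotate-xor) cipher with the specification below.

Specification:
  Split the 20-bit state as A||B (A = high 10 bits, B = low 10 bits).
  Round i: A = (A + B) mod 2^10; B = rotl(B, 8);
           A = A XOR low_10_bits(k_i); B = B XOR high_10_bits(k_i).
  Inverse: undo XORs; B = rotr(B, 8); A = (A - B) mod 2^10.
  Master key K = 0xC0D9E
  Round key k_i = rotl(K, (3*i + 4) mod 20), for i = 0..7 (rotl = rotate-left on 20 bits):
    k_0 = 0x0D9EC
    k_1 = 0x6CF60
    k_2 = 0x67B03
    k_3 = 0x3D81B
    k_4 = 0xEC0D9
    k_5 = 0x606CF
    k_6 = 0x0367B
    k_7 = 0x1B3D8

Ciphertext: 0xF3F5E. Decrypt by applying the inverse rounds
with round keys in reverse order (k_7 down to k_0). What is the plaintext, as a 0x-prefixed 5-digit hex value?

0x6279C

s_0 = ciphertext = 0xF3F5E
s_1 = InvRound(s_0, k_7) = 0xD30CB
s_2 = InvRound(s_1, k_6) = 0x87F18
s_3 = InvRound(s_2, k_5) = 0x9AA66
s_4 = InvRound(s_3, k_4) = 0xD6B59
s_5 = InvRound(s_4, k_3) = 0x20ABF
s_6 = InvRound(s_5, k_2) = 0xBE887
s_7 = InvRound(s_6, k_1) = 0x324D1
s_8 = InvRound(s_7, k_0) = 0x6279C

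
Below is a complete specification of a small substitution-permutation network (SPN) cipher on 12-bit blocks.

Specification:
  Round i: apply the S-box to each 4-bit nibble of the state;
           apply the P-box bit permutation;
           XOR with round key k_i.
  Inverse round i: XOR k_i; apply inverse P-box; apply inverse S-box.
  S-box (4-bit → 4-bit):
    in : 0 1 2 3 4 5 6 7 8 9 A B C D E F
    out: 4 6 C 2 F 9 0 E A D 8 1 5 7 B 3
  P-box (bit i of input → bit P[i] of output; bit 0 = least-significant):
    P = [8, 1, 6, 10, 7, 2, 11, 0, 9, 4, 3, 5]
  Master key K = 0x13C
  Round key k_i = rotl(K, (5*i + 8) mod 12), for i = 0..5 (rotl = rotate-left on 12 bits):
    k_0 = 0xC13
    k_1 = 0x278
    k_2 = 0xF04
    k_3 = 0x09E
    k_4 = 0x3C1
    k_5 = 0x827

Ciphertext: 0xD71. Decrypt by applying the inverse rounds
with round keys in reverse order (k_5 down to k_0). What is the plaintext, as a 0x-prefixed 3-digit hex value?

0x21A

s_0 = ciphertext = 0xD71
s_1 = InvRound(s_0, k_5) = 0x334
s_2 = InvRound(s_1, k_4) = 0x8E0
s_3 = InvRound(s_2, k_3) = 0x711
s_4 = InvRound(s_3, k_2) = 0x376
s_5 = InvRound(s_4, k_1) = 0x03F
s_6 = InvRound(s_5, k_0) = 0x21A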